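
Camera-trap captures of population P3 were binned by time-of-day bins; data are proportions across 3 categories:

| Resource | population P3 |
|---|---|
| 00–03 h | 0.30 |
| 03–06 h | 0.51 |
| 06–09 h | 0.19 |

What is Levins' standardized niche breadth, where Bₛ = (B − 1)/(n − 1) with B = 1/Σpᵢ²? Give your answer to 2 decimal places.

0.79

Σpᵢ² = 0.30² + 0.51² + 0.19² = 0.0900 + 0.2601 + 0.0361 = 0.3862
B = 1 / 0.3862 = 2.5893
Bₛ = (B − 1)/(n − 1) = (2.5893 − 1)/(3 − 1) = 1.5893/2 = 0.7947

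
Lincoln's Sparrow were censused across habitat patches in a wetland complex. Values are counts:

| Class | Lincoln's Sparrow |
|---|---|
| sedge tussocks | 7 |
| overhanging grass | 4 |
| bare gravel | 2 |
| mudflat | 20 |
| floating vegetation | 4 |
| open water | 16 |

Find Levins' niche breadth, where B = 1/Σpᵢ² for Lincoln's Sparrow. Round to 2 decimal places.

3.79

Proportions for Lincoln's Sparrow (n=53): 7/53=0.1321, 4/53=0.0755, 2/53=0.0377, 20/53=0.3774, 4/53=0.0755, 16/53=0.3019
Σpᵢ² = 0.1321² + 0.0755² + 0.0377² + 0.3774² + 0.0755² + 0.3019² = 0.017450 + 0.005700 + 0.001421 + 0.142431 + 0.005700 + 0.091144 = 0.263846
B = 1 / 0.263846 = 3.7901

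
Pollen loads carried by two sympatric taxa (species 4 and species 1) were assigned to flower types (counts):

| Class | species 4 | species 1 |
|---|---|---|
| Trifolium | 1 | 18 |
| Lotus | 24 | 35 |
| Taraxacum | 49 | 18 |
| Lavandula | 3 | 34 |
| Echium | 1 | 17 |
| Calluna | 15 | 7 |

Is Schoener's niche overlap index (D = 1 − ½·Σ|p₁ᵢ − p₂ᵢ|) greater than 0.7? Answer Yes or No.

Proportions for species 4 (n=93): 1/93=0.0108, 24/93=0.2581, 49/93=0.5269, 3/93=0.0323, 1/93=0.0108, 15/93=0.1613
Proportions for species 1 (n=129): 18/129=0.1395, 35/129=0.2713, 18/129=0.1395, 34/129=0.2636, 17/129=0.1318, 7/129=0.0543
Σ|p₁ᵢ − p₂ᵢ| = 0.1287 + 0.0132 + 0.3874 + 0.2313 + 0.1210 + 0.1070 = 0.9886
D = 1 − ½ × 0.9886 = 1 − 0.49430 = 0.50570
D = 0.50570 < 0.7 → No.

No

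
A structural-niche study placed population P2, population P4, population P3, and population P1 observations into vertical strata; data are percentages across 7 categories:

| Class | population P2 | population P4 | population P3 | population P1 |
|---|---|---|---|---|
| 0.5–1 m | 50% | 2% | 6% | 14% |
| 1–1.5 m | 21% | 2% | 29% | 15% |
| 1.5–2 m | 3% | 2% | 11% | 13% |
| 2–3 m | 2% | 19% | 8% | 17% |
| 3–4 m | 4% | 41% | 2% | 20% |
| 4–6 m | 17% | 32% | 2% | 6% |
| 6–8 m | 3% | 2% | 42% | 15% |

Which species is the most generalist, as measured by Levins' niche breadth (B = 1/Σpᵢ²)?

population P1

Convert percentages to proportions (divide by 100).
Σp_P2ᵢ² = 0.50² + 0.21² + 0.03² + 0.02² + 0.04² + 0.17² + 0.03² = 0.2500 + 0.0441 + 0.0009 + 0.0004 + 0.0016 + 0.0289 + 0.0009 = 0.3268
B_P2 = 1 / 0.3268 = 3.0600
Σp_P4ᵢ² = 0.02² + 0.02² + 0.02² + 0.19² + 0.41² + 0.32² + 0.02² = 0.0004 + 0.0004 + 0.0004 + 0.0361 + 0.1681 + 0.1024 + 0.0004 = 0.3082
B_P4 = 1 / 0.3082 = 3.2446
Σp_P3ᵢ² = 0.06² + 0.29² + 0.11² + 0.08² + 0.02² + 0.02² + 0.42² = 0.0036 + 0.0841 + 0.0121 + 0.0064 + 0.0004 + 0.0004 + 0.1764 = 0.2834
B_P3 = 1 / 0.2834 = 3.5286
Σp_P1ᵢ² = 0.14² + 0.15² + 0.13² + 0.17² + 0.20² + 0.06² + 0.15² = 0.0196 + 0.0225 + 0.0169 + 0.0289 + 0.0400 + 0.0036 + 0.0225 = 0.1540
B_P1 = 1 / 0.1540 = 6.4935
Highest B → broadest niche (most generalist): population P1 (B = 6.49).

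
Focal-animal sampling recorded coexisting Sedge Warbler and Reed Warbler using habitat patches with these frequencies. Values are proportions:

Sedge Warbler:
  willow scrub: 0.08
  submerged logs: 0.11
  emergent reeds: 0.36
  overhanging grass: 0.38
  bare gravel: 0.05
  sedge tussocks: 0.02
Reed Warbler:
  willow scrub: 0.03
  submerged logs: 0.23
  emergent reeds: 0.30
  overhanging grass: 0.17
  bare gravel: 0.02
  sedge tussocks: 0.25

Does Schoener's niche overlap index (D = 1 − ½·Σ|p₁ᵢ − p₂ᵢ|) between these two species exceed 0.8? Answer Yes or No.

Σ|p₁ᵢ − p₂ᵢ| = 0.05 + 0.12 + 0.06 + 0.21 + 0.03 + 0.23 = 0.70
D = 1 − ½ × 0.70 = 1 − 0.350 = 0.6500
D = 0.6500 < 0.8 → No.

No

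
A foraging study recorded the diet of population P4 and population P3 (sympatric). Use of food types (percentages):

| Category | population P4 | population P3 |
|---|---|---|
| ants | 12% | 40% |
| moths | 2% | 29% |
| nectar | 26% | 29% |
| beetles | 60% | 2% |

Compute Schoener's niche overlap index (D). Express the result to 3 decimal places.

Convert percentages to proportions (divide by 100).
Σ|p₁ᵢ − p₂ᵢ| = 0.28 + 0.27 + 0.03 + 0.58 = 1.16
D = 1 − ½ × 1.16 = 1 − 0.580 = 0.42000

0.420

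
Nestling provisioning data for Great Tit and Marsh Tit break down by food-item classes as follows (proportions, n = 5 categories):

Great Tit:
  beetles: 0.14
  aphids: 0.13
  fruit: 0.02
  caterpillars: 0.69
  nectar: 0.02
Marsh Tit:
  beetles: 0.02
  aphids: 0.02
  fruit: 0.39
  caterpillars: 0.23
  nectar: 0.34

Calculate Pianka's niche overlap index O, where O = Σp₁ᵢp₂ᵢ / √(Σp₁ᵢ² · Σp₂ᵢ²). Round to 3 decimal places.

0.440

Σ p₁ᵢp₂ᵢ = 0.0028 + 0.0026 + 0.0078 + 0.1587 + 0.0068 = 0.1787
Σp_1ᵢ² = 0.14² + 0.13² + 0.02² + 0.69² + 0.02² = 0.0196 + 0.0169 + 0.0004 + 0.4761 + 0.0004 = 0.5134
Σp_2ᵢ² = 0.02² + 0.02² + 0.39² + 0.23² + 0.34² = 0.0004 + 0.0004 + 0.1521 + 0.0529 + 0.1156 = 0.3214
O = 0.1787 / √(0.5134 × 0.3214) = 0.1787 / 0.406210 = 0.43992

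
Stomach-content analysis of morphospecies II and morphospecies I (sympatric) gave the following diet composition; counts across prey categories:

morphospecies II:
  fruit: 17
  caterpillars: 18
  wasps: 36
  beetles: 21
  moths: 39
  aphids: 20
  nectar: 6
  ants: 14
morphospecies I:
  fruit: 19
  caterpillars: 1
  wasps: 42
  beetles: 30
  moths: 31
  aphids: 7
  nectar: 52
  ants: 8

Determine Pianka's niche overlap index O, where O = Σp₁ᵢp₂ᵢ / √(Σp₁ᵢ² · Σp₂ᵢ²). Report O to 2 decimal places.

0.77

Proportions for morphospecies II (n=171): 17/171=0.0994, 18/171=0.1053, 36/171=0.2105, 21/171=0.1228, 39/171=0.2281, 20/171=0.1170, 6/171=0.0351, 14/171=0.0819
Proportions for morphospecies I (n=190): 19/190=0.1000, 1/190=0.0053, 42/190=0.2211, 30/190=0.1579, 31/190=0.1632, 7/190=0.0368, 52/190=0.2737, 8/190=0.0421
Σ p₁ᵢp₂ᵢ = 0.009940 + 0.000558 + 0.046542 + 0.019390 + 0.037226 + 0.004306 + 0.009607 + 0.003448 = 0.131017
Σp_1ᵢ² = 0.0994² + 0.1053² + 0.2105² + 0.1228² + 0.2281² + 0.1170² + 0.0351² + 0.0819² = 0.009880 + 0.011088 + 0.044310 + 0.015080 + 0.052030 + 0.013689 + 0.001232 + 0.006708 = 0.154017
Σp_2ᵢ² = 0.1000² + 0.0053² + 0.2211² + 0.1579² + 0.1632² + 0.0368² + 0.2737² + 0.0421² = 0.010000 + 0.000028 + 0.048885 + 0.024932 + 0.026634 + 0.001354 + 0.074912 + 0.001772 = 0.188517
O = 0.131017 / √(0.154017 × 0.188517) = 0.131017 / 0.1703961 = 0.7689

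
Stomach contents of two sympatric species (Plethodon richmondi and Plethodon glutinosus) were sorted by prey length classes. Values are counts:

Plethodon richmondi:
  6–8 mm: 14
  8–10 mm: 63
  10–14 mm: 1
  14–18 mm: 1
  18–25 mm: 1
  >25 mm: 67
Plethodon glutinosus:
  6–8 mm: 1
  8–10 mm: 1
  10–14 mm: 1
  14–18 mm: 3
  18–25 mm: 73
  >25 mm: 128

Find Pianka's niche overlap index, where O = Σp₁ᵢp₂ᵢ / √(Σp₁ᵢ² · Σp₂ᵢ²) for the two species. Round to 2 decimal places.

Proportions for Plethodon richmondi (n=147): 14/147=0.0952, 63/147=0.4286, 1/147=0.0068, 1/147=0.0068, 1/147=0.0068, 67/147=0.4558
Proportions for Plethodon glutinosus (n=207): 1/207=0.0048, 1/207=0.0048, 1/207=0.0048, 3/207=0.0145, 73/207=0.3527, 128/207=0.6184
Σ p₁ᵢp₂ᵢ = 0.000457 + 0.002057 + 0.000033 + 0.000099 + 0.002398 + 0.281867 = 0.286911
Σp_1ᵢ² = 0.0952² + 0.4286² + 0.0068² + 0.0068² + 0.0068² + 0.4558² = 0.009063 + 0.183698 + 0.000046 + 0.000046 + 0.000046 + 0.207754 = 0.400653
Σp_2ᵢ² = 0.0048² + 0.0048² + 0.0048² + 0.0145² + 0.3527² + 0.6184² = 0.000023 + 0.000023 + 0.000023 + 0.000210 + 0.124397 + 0.382419 = 0.507095
O = 0.286911 / √(0.400653 × 0.507095) = 0.286911 / 0.4507429 = 0.6365

0.64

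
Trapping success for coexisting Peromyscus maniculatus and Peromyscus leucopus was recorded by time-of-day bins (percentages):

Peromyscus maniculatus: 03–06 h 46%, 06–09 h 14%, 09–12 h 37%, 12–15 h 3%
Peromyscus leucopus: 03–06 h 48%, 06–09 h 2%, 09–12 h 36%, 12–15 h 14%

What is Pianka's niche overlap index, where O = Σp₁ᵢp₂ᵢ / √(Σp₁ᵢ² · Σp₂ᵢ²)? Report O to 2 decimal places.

0.96

Convert percentages to proportions (divide by 100).
Σ p₁ᵢp₂ᵢ = 0.2208 + 0.0028 + 0.1332 + 0.0042 = 0.3610
Σp_1ᵢ² = 0.46² + 0.14² + 0.37² + 0.03² = 0.2116 + 0.0196 + 0.1369 + 0.0009 = 0.3690
Σp_2ᵢ² = 0.48² + 0.02² + 0.36² + 0.14² = 0.2304 + 0.0004 + 0.1296 + 0.0196 = 0.3800
O = 0.3610 / √(0.3690 × 0.3800) = 0.3610 / 0.37446 = 0.9641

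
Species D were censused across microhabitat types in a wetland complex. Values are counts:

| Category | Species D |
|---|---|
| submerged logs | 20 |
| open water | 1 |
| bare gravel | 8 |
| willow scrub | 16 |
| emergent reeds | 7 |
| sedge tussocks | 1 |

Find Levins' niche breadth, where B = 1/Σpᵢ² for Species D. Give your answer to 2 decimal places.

3.64

Proportions for Species D (n=53): 20/53=0.3774, 1/53=0.0189, 8/53=0.1509, 16/53=0.3019, 7/53=0.1321, 1/53=0.0189
Σpᵢ² = 0.3774² + 0.0189² + 0.1509² + 0.3019² + 0.1321² + 0.0189² = 0.142431 + 0.000357 + 0.022771 + 0.091144 + 0.017450 + 0.000357 = 0.274510
B = 1 / 0.274510 = 3.6429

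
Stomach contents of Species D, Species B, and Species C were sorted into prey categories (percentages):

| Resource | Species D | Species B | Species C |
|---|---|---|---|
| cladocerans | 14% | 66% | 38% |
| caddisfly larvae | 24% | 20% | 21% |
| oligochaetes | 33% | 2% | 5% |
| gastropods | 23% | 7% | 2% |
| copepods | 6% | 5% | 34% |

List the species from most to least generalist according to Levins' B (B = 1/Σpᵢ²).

Species D > Species C > Species B

Convert percentages to proportions (divide by 100).
Σp_Dᵢ² = 0.14² + 0.24² + 0.33² + 0.23² + 0.06² = 0.0196 + 0.0576 + 0.1089 + 0.0529 + 0.0036 = 0.2426
B_D = 1 / 0.2426 = 4.1220
Σp_Bᵢ² = 0.66² + 0.20² + 0.02² + 0.07² + 0.05² = 0.4356 + 0.0400 + 0.0004 + 0.0049 + 0.0025 = 0.4834
B_B = 1 / 0.4834 = 2.0687
Σp_Cᵢ² = 0.38² + 0.21² + 0.05² + 0.02² + 0.34² = 0.1444 + 0.0441 + 0.0025 + 0.0004 + 0.1156 = 0.3070
B_C = 1 / 0.3070 = 3.2573
Ranking by B (broadest → narrowest): Species D (4.12) > Species C (3.26) > Species B (2.07)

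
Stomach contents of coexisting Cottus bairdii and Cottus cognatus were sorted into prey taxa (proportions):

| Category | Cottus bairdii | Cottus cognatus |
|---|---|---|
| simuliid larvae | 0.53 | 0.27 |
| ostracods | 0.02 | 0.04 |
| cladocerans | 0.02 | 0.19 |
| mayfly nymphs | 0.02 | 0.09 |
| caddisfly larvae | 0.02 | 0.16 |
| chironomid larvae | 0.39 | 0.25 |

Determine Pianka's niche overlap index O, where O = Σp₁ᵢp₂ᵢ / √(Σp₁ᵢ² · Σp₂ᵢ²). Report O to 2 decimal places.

0.83

Σ p₁ᵢp₂ᵢ = 0.1431 + 0.0008 + 0.0038 + 0.0018 + 0.0032 + 0.0975 = 0.2502
Σp_1ᵢ² = 0.53² + 0.02² + 0.02² + 0.02² + 0.02² + 0.39² = 0.2809 + 0.0004 + 0.0004 + 0.0004 + 0.0004 + 0.1521 = 0.4346
Σp_2ᵢ² = 0.27² + 0.04² + 0.19² + 0.09² + 0.16² + 0.25² = 0.0729 + 0.0016 + 0.0361 + 0.0081 + 0.0256 + 0.0625 = 0.2068
O = 0.2502 / √(0.4346 × 0.2068) = 0.2502 / 0.29979 = 0.8346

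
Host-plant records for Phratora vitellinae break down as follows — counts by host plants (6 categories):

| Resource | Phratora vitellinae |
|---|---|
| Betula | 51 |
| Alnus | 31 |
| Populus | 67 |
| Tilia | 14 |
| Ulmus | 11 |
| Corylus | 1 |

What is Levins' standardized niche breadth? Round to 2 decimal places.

0.53

Proportions for Phratora vitellinae (n=175): 51/175=0.2914, 31/175=0.1771, 67/175=0.3829, 14/175=0.0800, 11/175=0.0629, 1/175=0.0057
Σpᵢ² = 0.2914² + 0.1771² + 0.3829² + 0.0800² + 0.0629² + 0.0057² = 0.084914 + 0.031364 + 0.146612 + 0.006400 + 0.003956 + 0.000032 = 0.273278
B = 1 / 0.273278 = 3.6593
Bₛ = (B − 1)/(n − 1) = (3.6593 − 1)/(6 − 1) = 2.6593/5 = 0.5319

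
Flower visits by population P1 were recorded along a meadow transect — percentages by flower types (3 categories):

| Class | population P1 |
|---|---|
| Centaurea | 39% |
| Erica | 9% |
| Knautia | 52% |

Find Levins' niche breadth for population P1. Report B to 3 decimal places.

Convert percentages to proportions (divide by 100).
Σpᵢ² = 0.39² + 0.09² + 0.52² = 0.1521 + 0.0081 + 0.2704 = 0.4306
B = 1 / 0.4306 = 2.32234

2.322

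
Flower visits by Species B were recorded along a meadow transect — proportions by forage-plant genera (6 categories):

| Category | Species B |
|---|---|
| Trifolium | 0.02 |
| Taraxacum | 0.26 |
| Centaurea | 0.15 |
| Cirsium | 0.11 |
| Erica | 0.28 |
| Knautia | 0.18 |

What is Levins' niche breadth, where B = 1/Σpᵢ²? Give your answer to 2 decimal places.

Σpᵢ² = 0.02² + 0.26² + 0.15² + 0.11² + 0.28² + 0.18² = 0.0004 + 0.0676 + 0.0225 + 0.0121 + 0.0784 + 0.0324 = 0.2134
B = 1 / 0.2134 = 4.6860

4.69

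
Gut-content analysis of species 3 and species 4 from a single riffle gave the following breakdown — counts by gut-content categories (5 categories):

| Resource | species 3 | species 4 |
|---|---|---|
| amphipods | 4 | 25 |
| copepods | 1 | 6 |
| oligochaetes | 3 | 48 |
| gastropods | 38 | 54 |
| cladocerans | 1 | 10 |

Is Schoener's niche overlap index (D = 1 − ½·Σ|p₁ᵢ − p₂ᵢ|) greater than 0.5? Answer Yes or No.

Proportions for species 3 (n=47): 4/47=0.0851, 1/47=0.0213, 3/47=0.0638, 38/47=0.8085, 1/47=0.0213
Proportions for species 4 (n=143): 25/143=0.1748, 6/143=0.0420, 48/143=0.3357, 54/143=0.3776, 10/143=0.0699
Σ|p₁ᵢ − p₂ᵢ| = 0.0897 + 0.0207 + 0.2719 + 0.4309 + 0.0486 = 0.8618
D = 1 − ½ × 0.8618 = 1 − 0.43090 = 0.56910
D = 0.56910 > 0.5 → Yes.

Yes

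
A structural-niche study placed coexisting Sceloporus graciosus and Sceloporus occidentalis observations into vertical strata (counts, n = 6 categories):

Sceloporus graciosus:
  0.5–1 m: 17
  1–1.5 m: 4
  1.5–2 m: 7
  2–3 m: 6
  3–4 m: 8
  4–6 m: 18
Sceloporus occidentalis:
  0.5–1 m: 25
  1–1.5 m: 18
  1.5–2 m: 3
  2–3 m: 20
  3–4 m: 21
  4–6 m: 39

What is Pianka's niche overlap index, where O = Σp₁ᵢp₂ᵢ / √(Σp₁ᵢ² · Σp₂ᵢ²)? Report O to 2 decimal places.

Proportions for Sceloporus graciosus (n=60): 17/60=0.2833, 4/60=0.0667, 7/60=0.1167, 6/60=0.1000, 8/60=0.1333, 18/60=0.3000
Proportions for Sceloporus occidentalis (n=126): 25/126=0.1984, 18/126=0.1429, 3/126=0.0238, 20/126=0.1587, 21/126=0.1667, 39/126=0.3095
Σ p₁ᵢp₂ᵢ = 0.056207 + 0.009531 + 0.002777 + 0.015870 + 0.022221 + 0.092850 = 0.199456
Σp_1ᵢ² = 0.2833² + 0.0667² + 0.1167² + 0.1000² + 0.1333² + 0.3000² = 0.080259 + 0.004449 + 0.013619 + 0.010000 + 0.017769 + 0.090000 = 0.216096
Σp_2ᵢ² = 0.1984² + 0.1429² + 0.0238² + 0.1587² + 0.1667² + 0.3095² = 0.039363 + 0.020420 + 0.000566 + 0.025186 + 0.027789 + 0.095790 = 0.209114
O = 0.199456 / √(0.216096 × 0.209114) = 0.199456 / 0.2125763 = 0.9383

0.94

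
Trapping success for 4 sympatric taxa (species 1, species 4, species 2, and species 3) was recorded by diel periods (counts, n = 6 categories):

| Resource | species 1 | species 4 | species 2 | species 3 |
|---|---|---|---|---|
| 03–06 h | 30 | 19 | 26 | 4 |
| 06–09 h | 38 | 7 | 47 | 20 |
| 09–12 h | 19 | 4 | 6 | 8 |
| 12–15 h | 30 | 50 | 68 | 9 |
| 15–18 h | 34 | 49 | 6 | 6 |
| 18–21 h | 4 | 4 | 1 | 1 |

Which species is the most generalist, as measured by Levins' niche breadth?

Proportions for species 1 (n=155): 30/155=0.1935, 38/155=0.2452, 19/155=0.1226, 30/155=0.1935, 34/155=0.2194, 4/155=0.0258
Proportions for species 4 (n=133): 19/133=0.1429, 7/133=0.0526, 4/133=0.0301, 50/133=0.3759, 49/133=0.3684, 4/133=0.0301
Proportions for species 2 (n=154): 26/154=0.1688, 47/154=0.3052, 6/154=0.0390, 68/154=0.4416, 6/154=0.0390, 1/154=0.0065
Proportions for species 3 (n=48): 4/48=0.0833, 20/48=0.4167, 8/48=0.1667, 9/48=0.1875, 6/48=0.1250, 1/48=0.0208
Σp_1ᵢ² = 0.1935² + 0.2452² + 0.1226² + 0.1935² + 0.2194² + 0.0258² = 0.037442 + 0.060123 + 0.015031 + 0.037442 + 0.048136 + 0.000666 = 0.198840
B_1 = 1 / 0.198840 = 5.0292
Σp_4ᵢ² = 0.1429² + 0.0526² + 0.0301² + 0.3759² + 0.3684² + 0.0301² = 0.020420 + 0.002767 + 0.000906 + 0.141301 + 0.135719 + 0.000906 = 0.302019
B_4 = 1 / 0.302019 = 3.3110
Σp_2ᵢ² = 0.1688² + 0.3052² + 0.0390² + 0.4416² + 0.0390² + 0.0065² = 0.028493 + 0.093147 + 0.001521 + 0.195011 + 0.001521 + 0.000042 = 0.319735
B_2 = 1 / 0.319735 = 3.1276
Σp_3ᵢ² = 0.0833² + 0.4167² + 0.1667² + 0.1875² + 0.1250² + 0.0208² = 0.006939 + 0.173639 + 0.027789 + 0.035156 + 0.015625 + 0.000433 = 0.259581
B_3 = 1 / 0.259581 = 3.8524
Highest B → broadest niche (most generalist): species 1 (B = 5.03).

species 1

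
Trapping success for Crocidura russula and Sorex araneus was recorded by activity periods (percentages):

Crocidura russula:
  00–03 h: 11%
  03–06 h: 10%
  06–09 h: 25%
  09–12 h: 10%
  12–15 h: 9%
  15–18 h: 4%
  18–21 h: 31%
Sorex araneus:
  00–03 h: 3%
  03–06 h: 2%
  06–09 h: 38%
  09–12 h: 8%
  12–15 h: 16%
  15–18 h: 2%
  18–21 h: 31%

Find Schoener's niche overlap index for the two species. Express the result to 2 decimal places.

Convert percentages to proportions (divide by 100).
Σ|p₁ᵢ − p₂ᵢ| = 0.08 + 0.08 + 0.13 + 0.02 + 0.07 + 0.02 + 0.00 = 0.40
D = 1 − ½ × 0.40 = 1 − 0.200 = 0.8000

0.80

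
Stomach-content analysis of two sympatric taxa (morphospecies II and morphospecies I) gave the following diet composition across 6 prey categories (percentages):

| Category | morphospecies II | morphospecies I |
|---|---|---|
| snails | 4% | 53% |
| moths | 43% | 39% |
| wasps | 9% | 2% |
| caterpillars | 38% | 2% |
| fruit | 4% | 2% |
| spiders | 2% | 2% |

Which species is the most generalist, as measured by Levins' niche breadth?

Convert percentages to proportions (divide by 100).
Σp_IIᵢ² = 0.04² + 0.43² + 0.09² + 0.38² + 0.04² + 0.02² = 0.0016 + 0.1849 + 0.0081 + 0.1444 + 0.0016 + 0.0004 = 0.3410
B_II = 1 / 0.3410 = 2.9326
Σp_Iᵢ² = 0.53² + 0.39² + 0.02² + 0.02² + 0.02² + 0.02² = 0.2809 + 0.1521 + 0.0004 + 0.0004 + 0.0004 + 0.0004 = 0.4346
B_I = 1 / 0.4346 = 2.3010
Highest B → broadest niche (most generalist): morphospecies II (B = 2.93).

morphospecies II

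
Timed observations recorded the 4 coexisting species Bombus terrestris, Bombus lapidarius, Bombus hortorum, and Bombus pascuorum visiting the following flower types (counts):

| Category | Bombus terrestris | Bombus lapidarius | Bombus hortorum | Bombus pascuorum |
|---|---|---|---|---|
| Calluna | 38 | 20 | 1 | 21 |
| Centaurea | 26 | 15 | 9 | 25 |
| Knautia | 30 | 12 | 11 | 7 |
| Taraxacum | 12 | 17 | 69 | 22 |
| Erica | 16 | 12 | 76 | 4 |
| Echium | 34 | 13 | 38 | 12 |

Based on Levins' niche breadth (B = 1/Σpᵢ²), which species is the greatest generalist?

Bombus lapidarius

Proportions for Bombus terrestris (n=156): 38/156=0.2436, 26/156=0.1667, 30/156=0.1923, 12/156=0.0769, 16/156=0.1026, 34/156=0.2179
Proportions for Bombus lapidarius (n=89): 20/89=0.2247, 15/89=0.1685, 12/89=0.1348, 17/89=0.1910, 12/89=0.1348, 13/89=0.1461
Proportions for Bombus hortorum (n=204): 1/204=0.0049, 9/204=0.0441, 11/204=0.0539, 69/204=0.3382, 76/204=0.3725, 38/204=0.1863
Proportions for Bombus pascuorum (n=91): 21/91=0.2308, 25/91=0.2747, 7/91=0.0769, 22/91=0.2418, 4/91=0.0440, 12/91=0.1319
Σp_terrᵢ² = 0.2436² + 0.1667² + 0.1923² + 0.0769² + 0.1026² + 0.2179² = 0.059341 + 0.027789 + 0.036979 + 0.005914 + 0.010527 + 0.047480 = 0.188030
B_terr = 1 / 0.188030 = 5.3183
Σp_lapiᵢ² = 0.2247² + 0.1685² + 0.1348² + 0.1910² + 0.1348² + 0.1461² = 0.050490 + 0.028392 + 0.018171 + 0.036481 + 0.018171 + 0.021345 = 0.173050
B_lapi = 1 / 0.173050 = 5.7787
Σp_hortᵢ² = 0.0049² + 0.0441² + 0.0539² + 0.3382² + 0.3725² + 0.1863² = 0.000024 + 0.001945 + 0.002905 + 0.114379 + 0.138756 + 0.034708 = 0.292717
B_hort = 1 / 0.292717 = 3.4163
Σp_pascᵢ² = 0.2308² + 0.2747² + 0.0769² + 0.2418² + 0.0440² + 0.1319² = 0.053269 + 0.075460 + 0.005914 + 0.058467 + 0.001936 + 0.017398 = 0.212444
B_pasc = 1 / 0.212444 = 4.7071
Highest B → broadest niche (most generalist): Bombus lapidarius (B = 5.78).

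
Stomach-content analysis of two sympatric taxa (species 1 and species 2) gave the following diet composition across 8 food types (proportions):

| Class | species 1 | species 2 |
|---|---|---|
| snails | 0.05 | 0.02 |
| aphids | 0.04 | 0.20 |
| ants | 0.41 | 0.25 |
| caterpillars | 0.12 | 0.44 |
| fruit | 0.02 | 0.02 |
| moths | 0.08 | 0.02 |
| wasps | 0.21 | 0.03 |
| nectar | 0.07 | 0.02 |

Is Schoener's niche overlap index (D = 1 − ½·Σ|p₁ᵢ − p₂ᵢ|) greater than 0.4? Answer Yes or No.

Σ|p₁ᵢ − p₂ᵢ| = 0.03 + 0.16 + 0.16 + 0.32 + 0.00 + 0.06 + 0.18 + 0.05 = 0.96
D = 1 − ½ × 0.96 = 1 − 0.480 = 0.5200
D = 0.5200 > 0.4 → Yes.

Yes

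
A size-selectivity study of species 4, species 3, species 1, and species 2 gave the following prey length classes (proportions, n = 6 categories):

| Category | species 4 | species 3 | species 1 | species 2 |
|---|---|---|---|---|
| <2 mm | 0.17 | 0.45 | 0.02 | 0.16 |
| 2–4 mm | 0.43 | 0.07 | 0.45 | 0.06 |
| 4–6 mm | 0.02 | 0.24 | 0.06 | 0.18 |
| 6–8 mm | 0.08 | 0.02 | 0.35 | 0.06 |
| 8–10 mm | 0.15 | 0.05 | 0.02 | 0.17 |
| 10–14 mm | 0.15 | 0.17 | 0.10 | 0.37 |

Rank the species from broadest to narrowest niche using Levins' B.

Σp_4ᵢ² = 0.17² + 0.43² + 0.02² + 0.08² + 0.15² + 0.15² = 0.0289 + 0.1849 + 0.0004 + 0.0064 + 0.0225 + 0.0225 = 0.2656
B_4 = 1 / 0.2656 = 3.7651
Σp_3ᵢ² = 0.45² + 0.07² + 0.24² + 0.02² + 0.05² + 0.17² = 0.2025 + 0.0049 + 0.0576 + 0.0004 + 0.0025 + 0.0289 = 0.2968
B_3 = 1 / 0.2968 = 3.3693
Σp_1ᵢ² = 0.02² + 0.45² + 0.06² + 0.35² + 0.02² + 0.10² = 0.0004 + 0.2025 + 0.0036 + 0.1225 + 0.0004 + 0.0100 = 0.3394
B_1 = 1 / 0.3394 = 2.9464
Σp_2ᵢ² = 0.16² + 0.06² + 0.18² + 0.06² + 0.17² + 0.37² = 0.0256 + 0.0036 + 0.0324 + 0.0036 + 0.0289 + 0.1369 = 0.2310
B_2 = 1 / 0.2310 = 4.3290
Ranking by B (broadest → narrowest): species 2 (4.33) > species 4 (3.77) > species 3 (3.37) > species 1 (2.95)

species 2 > species 4 > species 3 > species 1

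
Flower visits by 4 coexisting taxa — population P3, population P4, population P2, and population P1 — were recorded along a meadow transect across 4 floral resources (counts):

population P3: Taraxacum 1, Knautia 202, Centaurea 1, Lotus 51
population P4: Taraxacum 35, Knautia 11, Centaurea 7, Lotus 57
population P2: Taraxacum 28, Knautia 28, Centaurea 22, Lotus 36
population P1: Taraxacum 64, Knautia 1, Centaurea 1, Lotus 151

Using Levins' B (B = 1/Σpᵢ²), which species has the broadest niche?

population P2

Proportions for population P3 (n=255): 1/255=0.0039, 202/255=0.7922, 1/255=0.0039, 51/255=0.2000
Proportions for population P4 (n=110): 35/110=0.3182, 11/110=0.1000, 7/110=0.0636, 57/110=0.5182
Proportions for population P2 (n=114): 28/114=0.2456, 28/114=0.2456, 22/114=0.1930, 36/114=0.3158
Proportions for population P1 (n=217): 64/217=0.2949, 1/217=0.0046, 1/217=0.0046, 151/217=0.6959
Σp_P3ᵢ² = 0.0039² + 0.7922² + 0.0039² + 0.2000² = 0.000015 + 0.627581 + 0.000015 + 0.040000 = 0.667611
B_P3 = 1 / 0.667611 = 1.4979
Σp_P4ᵢ² = 0.3182² + 0.1000² + 0.0636² + 0.5182² = 0.101251 + 0.010000 + 0.004045 + 0.268531 = 0.383827
B_P4 = 1 / 0.383827 = 2.6053
Σp_P2ᵢ² = 0.2456² + 0.2456² + 0.1930² + 0.3158² = 0.060319 + 0.060319 + 0.037249 + 0.099730 = 0.257617
B_P2 = 1 / 0.257617 = 3.8817
Σp_P1ᵢ² = 0.2949² + 0.0046² + 0.0046² + 0.6959² = 0.086966 + 0.000021 + 0.000021 + 0.484277 = 0.571285
B_P1 = 1 / 0.571285 = 1.7504
Highest B → broadest niche (most generalist): population P2 (B = 3.88).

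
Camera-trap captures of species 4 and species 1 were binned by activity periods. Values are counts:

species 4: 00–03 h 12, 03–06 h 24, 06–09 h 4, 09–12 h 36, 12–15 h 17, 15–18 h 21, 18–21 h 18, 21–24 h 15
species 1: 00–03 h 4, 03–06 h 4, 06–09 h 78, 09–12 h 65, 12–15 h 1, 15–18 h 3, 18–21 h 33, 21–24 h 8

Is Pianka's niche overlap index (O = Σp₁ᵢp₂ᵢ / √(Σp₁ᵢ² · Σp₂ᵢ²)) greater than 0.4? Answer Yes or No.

Proportions for species 4 (n=147): 12/147=0.0816, 24/147=0.1633, 4/147=0.0272, 36/147=0.2449, 17/147=0.1156, 21/147=0.1429, 18/147=0.1224, 15/147=0.1020
Proportions for species 1 (n=196): 4/196=0.0204, 4/196=0.0204, 78/196=0.3980, 65/196=0.3316, 1/196=0.0051, 3/196=0.0153, 33/196=0.1684, 8/196=0.0408
Σ p₁ᵢp₂ᵢ = 0.001665 + 0.003331 + 0.010826 + 0.081209 + 0.000590 + 0.002186 + 0.020612 + 0.004162 = 0.124581
Σp_1ᵢ² = 0.0816² + 0.1633² + 0.0272² + 0.2449² + 0.1156² + 0.1429² + 0.1224² + 0.1020² = 0.006659 + 0.026667 + 0.000740 + 0.059976 + 0.013363 + 0.020420 + 0.014982 + 0.010404 = 0.153211
Σp_2ᵢ² = 0.0204² + 0.0204² + 0.3980² + 0.3316² + 0.0051² + 0.0153² + 0.1684² + 0.0408² = 0.000416 + 0.000416 + 0.158404 + 0.109959 + 0.000026 + 0.000234 + 0.028359 + 0.001665 = 0.299479
O = 0.124581 / √(0.153211 × 0.299479) = 0.124581 / 0.2142043 = 0.5816
O = 0.5816 > 0.4 → Yes.

Yes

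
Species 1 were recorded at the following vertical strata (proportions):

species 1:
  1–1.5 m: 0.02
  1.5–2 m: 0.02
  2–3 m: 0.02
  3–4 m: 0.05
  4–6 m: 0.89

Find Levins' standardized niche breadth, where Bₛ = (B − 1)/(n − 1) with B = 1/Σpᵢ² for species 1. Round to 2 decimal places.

Σpᵢ² = 0.02² + 0.02² + 0.02² + 0.05² + 0.89² = 0.0004 + 0.0004 + 0.0004 + 0.0025 + 0.7921 = 0.7958
B = 1 / 0.7958 = 1.2566
Bₛ = (B − 1)/(n − 1) = (1.2566 − 1)/(5 − 1) = 0.2566/4 = 0.0642

0.06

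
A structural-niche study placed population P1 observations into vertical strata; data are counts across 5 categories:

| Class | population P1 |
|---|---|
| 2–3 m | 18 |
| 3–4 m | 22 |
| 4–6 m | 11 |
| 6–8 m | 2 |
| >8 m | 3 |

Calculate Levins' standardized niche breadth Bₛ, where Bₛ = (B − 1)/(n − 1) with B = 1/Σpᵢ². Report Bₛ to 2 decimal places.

Proportions for population P1 (n=56): 18/56=0.3214, 22/56=0.3929, 11/56=0.1964, 2/56=0.0357, 3/56=0.0536
Σpᵢ² = 0.3214² + 0.3929² + 0.1964² + 0.0357² + 0.0536² = 0.103298 + 0.154370 + 0.038573 + 0.001274 + 0.002873 = 0.300388
B = 1 / 0.300388 = 3.3290
Bₛ = (B − 1)/(n − 1) = (3.3290 − 1)/(5 − 1) = 2.3290/4 = 0.5823

0.58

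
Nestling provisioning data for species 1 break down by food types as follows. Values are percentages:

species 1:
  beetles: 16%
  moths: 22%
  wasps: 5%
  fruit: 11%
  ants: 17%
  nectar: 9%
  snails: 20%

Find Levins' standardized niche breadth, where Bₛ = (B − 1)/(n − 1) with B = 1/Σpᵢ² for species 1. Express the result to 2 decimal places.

Convert percentages to proportions (divide by 100).
Σpᵢ² = 0.16² + 0.22² + 0.05² + 0.11² + 0.17² + 0.09² + 0.20² = 0.0256 + 0.0484 + 0.0025 + 0.0121 + 0.0289 + 0.0081 + 0.0400 = 0.1656
B = 1 / 0.1656 = 6.0386
Bₛ = (B − 1)/(n − 1) = (6.0386 − 1)/(7 − 1) = 5.0386/6 = 0.8398

0.84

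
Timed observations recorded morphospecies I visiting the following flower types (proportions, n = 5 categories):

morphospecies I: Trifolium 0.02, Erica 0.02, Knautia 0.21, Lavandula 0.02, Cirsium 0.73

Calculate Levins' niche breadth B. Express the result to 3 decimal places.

1.730

Σpᵢ² = 0.02² + 0.02² + 0.21² + 0.02² + 0.73² = 0.0004 + 0.0004 + 0.0441 + 0.0004 + 0.5329 = 0.5782
B = 1 / 0.5782 = 1.72951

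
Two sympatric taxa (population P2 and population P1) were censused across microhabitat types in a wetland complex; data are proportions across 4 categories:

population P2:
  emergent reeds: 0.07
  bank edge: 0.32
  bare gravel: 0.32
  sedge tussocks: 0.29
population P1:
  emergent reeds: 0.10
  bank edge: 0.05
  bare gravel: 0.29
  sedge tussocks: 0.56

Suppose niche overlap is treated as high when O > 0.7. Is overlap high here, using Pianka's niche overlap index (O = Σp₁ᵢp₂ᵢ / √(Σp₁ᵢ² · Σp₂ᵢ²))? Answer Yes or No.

Yes

Σ p₁ᵢp₂ᵢ = 0.0070 + 0.0160 + 0.0928 + 0.1624 = 0.2782
Σp_1ᵢ² = 0.07² + 0.32² + 0.32² + 0.29² = 0.0049 + 0.1024 + 0.1024 + 0.0841 = 0.2938
Σp_2ᵢ² = 0.10² + 0.05² + 0.29² + 0.56² = 0.0100 + 0.0025 + 0.0841 + 0.3136 = 0.4102
O = 0.2782 / √(0.2938 × 0.4102) = 0.2782 / 0.34716 = 0.8014
O = 0.8014 > 0.7 → Yes.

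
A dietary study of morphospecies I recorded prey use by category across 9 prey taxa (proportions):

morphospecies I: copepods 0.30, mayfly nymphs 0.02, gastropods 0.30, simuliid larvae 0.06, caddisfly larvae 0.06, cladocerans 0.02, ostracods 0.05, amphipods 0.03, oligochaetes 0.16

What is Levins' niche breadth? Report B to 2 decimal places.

4.61

Σpᵢ² = 0.30² + 0.02² + 0.30² + 0.06² + 0.06² + 0.02² + 0.05² + 0.03² + 0.16² = 0.0900 + 0.0004 + 0.0900 + 0.0036 + 0.0036 + 0.0004 + 0.0025 + 0.0009 + 0.0256 = 0.2170
B = 1 / 0.2170 = 4.6083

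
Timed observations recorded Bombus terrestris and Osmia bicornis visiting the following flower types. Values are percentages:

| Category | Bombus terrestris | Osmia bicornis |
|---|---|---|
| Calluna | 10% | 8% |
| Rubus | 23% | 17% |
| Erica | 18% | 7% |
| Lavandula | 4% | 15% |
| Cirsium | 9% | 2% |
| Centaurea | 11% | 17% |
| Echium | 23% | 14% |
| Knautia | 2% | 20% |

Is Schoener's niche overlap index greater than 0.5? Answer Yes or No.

Convert percentages to proportions (divide by 100).
Σ|p₁ᵢ − p₂ᵢ| = 0.02 + 0.06 + 0.11 + 0.11 + 0.07 + 0.06 + 0.09 + 0.18 = 0.70
D = 1 − ½ × 0.70 = 1 − 0.350 = 0.6500
D = 0.6500 > 0.5 → Yes.

Yes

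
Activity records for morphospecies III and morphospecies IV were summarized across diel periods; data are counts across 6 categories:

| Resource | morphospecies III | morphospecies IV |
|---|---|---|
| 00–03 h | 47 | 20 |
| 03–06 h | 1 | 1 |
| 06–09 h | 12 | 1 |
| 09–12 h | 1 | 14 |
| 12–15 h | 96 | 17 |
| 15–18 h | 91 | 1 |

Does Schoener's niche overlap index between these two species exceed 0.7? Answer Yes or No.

No

Proportions for morphospecies III (n=248): 47/248=0.1895, 1/248=0.0040, 12/248=0.0484, 1/248=0.0040, 96/248=0.3871, 91/248=0.3669
Proportions for morphospecies IV (n=54): 20/54=0.3704, 1/54=0.0185, 1/54=0.0185, 14/54=0.2593, 17/54=0.3148, 1/54=0.0185
Σ|p₁ᵢ − p₂ᵢ| = 0.1809 + 0.0145 + 0.0299 + 0.2553 + 0.0723 + 0.3484 = 0.9013
D = 1 − ½ × 0.9013 = 1 − 0.45065 = 0.54935
D = 0.54935 < 0.7 → No.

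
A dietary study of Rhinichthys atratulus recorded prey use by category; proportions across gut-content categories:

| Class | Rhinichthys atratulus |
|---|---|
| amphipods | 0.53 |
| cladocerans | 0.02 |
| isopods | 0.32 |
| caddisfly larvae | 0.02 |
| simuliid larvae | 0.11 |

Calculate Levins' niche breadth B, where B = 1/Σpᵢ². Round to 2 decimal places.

2.52

Σpᵢ² = 0.53² + 0.02² + 0.32² + 0.02² + 0.11² = 0.2809 + 0.0004 + 0.1024 + 0.0004 + 0.0121 = 0.3962
B = 1 / 0.3962 = 2.5240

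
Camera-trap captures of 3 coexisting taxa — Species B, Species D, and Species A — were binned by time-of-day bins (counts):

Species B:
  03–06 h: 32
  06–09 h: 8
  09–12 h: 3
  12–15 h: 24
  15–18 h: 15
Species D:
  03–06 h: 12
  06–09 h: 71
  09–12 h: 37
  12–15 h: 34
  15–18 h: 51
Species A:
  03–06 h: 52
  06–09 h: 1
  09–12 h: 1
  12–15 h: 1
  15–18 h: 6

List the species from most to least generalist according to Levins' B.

Proportions for Species B (n=82): 32/82=0.3902, 8/82=0.0976, 3/82=0.0366, 24/82=0.2927, 15/82=0.1829
Proportions for Species D (n=205): 12/205=0.0585, 71/205=0.3463, 37/205=0.1805, 34/205=0.1659, 51/205=0.2488
Proportions for Species A (n=61): 52/61=0.8525, 1/61=0.0164, 1/61=0.0164, 1/61=0.0164, 6/61=0.0984
Σp_Bᵢ² = 0.3902² + 0.0976² + 0.0366² + 0.2927² + 0.1829² = 0.152256 + 0.009526 + 0.001340 + 0.085673 + 0.033452 = 0.282247
B_B = 1 / 0.282247 = 3.5430
Σp_Dᵢ² = 0.0585² + 0.3463² + 0.1805² + 0.1659² + 0.2488² = 0.003422 + 0.119924 + 0.032580 + 0.027523 + 0.061901 = 0.245350
B_D = 1 / 0.245350 = 4.0758
Σp_Aᵢ² = 0.8525² + 0.0164² + 0.0164² + 0.0164² + 0.0984² = 0.726756 + 0.000269 + 0.000269 + 0.000269 + 0.009683 = 0.737246
B_A = 1 / 0.737246 = 1.3564
Ranking by B (broadest → narrowest): Species D (4.08) > Species B (3.54) > Species A (1.36)

Species D > Species B > Species A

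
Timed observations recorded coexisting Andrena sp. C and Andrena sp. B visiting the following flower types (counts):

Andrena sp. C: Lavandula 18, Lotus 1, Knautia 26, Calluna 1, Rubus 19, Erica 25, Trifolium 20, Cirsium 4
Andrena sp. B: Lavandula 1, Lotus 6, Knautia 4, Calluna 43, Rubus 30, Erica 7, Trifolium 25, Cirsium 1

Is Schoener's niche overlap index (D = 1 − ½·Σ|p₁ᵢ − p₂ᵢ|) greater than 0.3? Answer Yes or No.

Proportions for Andrena sp. C (n=114): 18/114=0.1579, 1/114=0.0088, 26/114=0.2281, 1/114=0.0088, 19/114=0.1667, 25/114=0.2193, 20/114=0.1754, 4/114=0.0351
Proportions for Andrena sp. B (n=117): 1/117=0.0085, 6/117=0.0513, 4/117=0.0342, 43/117=0.3675, 30/117=0.2564, 7/117=0.0598, 25/117=0.2137, 1/117=0.0085
Σ|p₁ᵢ − p₂ᵢ| = 0.1494 + 0.0425 + 0.1939 + 0.3587 + 0.0897 + 0.1595 + 0.0383 + 0.0266 = 1.0586
D = 1 − ½ × 1.0586 = 1 − 0.52930 = 0.47070
D = 0.47070 > 0.3 → Yes.

Yes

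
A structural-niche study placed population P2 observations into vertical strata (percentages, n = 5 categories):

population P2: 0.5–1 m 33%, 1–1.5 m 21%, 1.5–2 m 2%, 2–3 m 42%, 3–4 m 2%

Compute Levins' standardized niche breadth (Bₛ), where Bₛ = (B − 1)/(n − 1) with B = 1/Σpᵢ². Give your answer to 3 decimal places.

0.507

Convert percentages to proportions (divide by 100).
Σpᵢ² = 0.33² + 0.21² + 0.02² + 0.42² + 0.02² = 0.1089 + 0.0441 + 0.0004 + 0.1764 + 0.0004 = 0.3302
B = 1 / 0.3302 = 3.02847
Bₛ = (B − 1)/(n − 1) = (3.02847 − 1)/(5 − 1) = 2.02847/4 = 0.50712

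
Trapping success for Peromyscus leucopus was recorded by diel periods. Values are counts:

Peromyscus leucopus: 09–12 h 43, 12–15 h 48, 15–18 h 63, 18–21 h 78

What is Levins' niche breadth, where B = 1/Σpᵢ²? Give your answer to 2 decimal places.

3.79

Proportions for Peromyscus leucopus (n=232): 43/232=0.1853, 48/232=0.2069, 63/232=0.2716, 78/232=0.3362
Σpᵢ² = 0.1853² + 0.2069² + 0.2716² + 0.3362² = 0.034336 + 0.042808 + 0.073767 + 0.113030 = 0.263941
B = 1 / 0.263941 = 3.7887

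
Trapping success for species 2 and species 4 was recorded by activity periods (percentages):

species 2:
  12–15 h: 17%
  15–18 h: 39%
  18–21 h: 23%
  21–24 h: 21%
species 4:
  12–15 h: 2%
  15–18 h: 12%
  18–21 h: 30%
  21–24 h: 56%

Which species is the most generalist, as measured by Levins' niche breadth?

Convert percentages to proportions (divide by 100).
Σp_2ᵢ² = 0.17² + 0.39² + 0.23² + 0.21² = 0.0289 + 0.1521 + 0.0529 + 0.0441 = 0.2780
B_2 = 1 / 0.2780 = 3.5971
Σp_4ᵢ² = 0.02² + 0.12² + 0.30² + 0.56² = 0.0004 + 0.0144 + 0.0900 + 0.3136 = 0.4184
B_4 = 1 / 0.4184 = 2.3901
Highest B → broadest niche (most generalist): species 2 (B = 3.60).

species 2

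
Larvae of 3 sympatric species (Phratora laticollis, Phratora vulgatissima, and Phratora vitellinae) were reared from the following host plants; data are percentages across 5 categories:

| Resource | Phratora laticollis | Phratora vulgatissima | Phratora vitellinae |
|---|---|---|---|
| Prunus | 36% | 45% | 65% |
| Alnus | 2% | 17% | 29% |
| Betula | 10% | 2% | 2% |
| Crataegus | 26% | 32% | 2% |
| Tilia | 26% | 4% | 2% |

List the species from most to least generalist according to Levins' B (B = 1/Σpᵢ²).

Convert percentages to proportions (divide by 100).
Σp_latiᵢ² = 0.36² + 0.02² + 0.10² + 0.26² + 0.26² = 0.1296 + 0.0004 + 0.0100 + 0.0676 + 0.0676 = 0.2752
B_lati = 1 / 0.2752 = 3.6337
Σp_vulgᵢ² = 0.45² + 0.17² + 0.02² + 0.32² + 0.04² = 0.2025 + 0.0289 + 0.0004 + 0.1024 + 0.0016 = 0.3358
B_vulg = 1 / 0.3358 = 2.9780
Σp_viteᵢ² = 0.65² + 0.29² + 0.02² + 0.02² + 0.02² = 0.4225 + 0.0841 + 0.0004 + 0.0004 + 0.0004 = 0.5078
B_vite = 1 / 0.5078 = 1.9693
Ranking by B (broadest → narrowest): Phratora laticollis (3.63) > Phratora vulgatissima (2.98) > Phratora vitellinae (1.97)

Phratora laticollis > Phratora vulgatissima > Phratora vitellinae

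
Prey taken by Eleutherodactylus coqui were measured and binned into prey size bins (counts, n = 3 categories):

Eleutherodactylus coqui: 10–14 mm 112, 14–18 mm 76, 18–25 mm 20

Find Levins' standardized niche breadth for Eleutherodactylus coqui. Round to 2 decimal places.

Proportions for Eleutherodactylus coqui (n=208): 112/208=0.5385, 76/208=0.3654, 20/208=0.0962
Σpᵢ² = 0.5385² + 0.3654² + 0.0962² = 0.289982 + 0.133517 + 0.009254 = 0.432753
B = 1 / 0.432753 = 2.3108
Bₛ = (B − 1)/(n − 1) = (2.3108 − 1)/(3 − 1) = 1.3108/2 = 0.6554

0.66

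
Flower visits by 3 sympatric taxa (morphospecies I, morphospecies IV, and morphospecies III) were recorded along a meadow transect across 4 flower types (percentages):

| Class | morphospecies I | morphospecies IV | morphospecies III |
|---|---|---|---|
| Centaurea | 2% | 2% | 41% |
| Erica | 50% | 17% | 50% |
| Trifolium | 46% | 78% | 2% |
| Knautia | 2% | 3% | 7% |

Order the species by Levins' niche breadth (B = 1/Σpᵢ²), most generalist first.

Convert percentages to proportions (divide by 100).
Σp_Iᵢ² = 0.02² + 0.50² + 0.46² + 0.02² = 0.0004 + 0.2500 + 0.2116 + 0.0004 = 0.4624
B_I = 1 / 0.4624 = 2.1626
Σp_IVᵢ² = 0.02² + 0.17² + 0.78² + 0.03² = 0.0004 + 0.0289 + 0.6084 + 0.0009 = 0.6386
B_IV = 1 / 0.6386 = 1.5659
Σp_IIIᵢ² = 0.41² + 0.50² + 0.02² + 0.07² = 0.1681 + 0.2500 + 0.0004 + 0.0049 = 0.4234
B_III = 1 / 0.4234 = 2.3618
Ranking by B (broadest → narrowest): morphospecies III (2.36) > morphospecies I (2.16) > morphospecies IV (1.57)

morphospecies III > morphospecies I > morphospecies IV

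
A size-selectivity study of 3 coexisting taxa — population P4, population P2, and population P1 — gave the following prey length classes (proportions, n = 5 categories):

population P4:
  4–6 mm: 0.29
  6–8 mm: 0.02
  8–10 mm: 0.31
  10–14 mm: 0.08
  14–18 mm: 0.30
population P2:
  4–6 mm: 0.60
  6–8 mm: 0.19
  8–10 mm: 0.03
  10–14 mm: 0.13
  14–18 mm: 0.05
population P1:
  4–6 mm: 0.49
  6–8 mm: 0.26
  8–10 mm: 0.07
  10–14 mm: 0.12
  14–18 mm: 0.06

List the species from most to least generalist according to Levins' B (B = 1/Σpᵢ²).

Σp_P4ᵢ² = 0.29² + 0.02² + 0.31² + 0.08² + 0.30² = 0.0841 + 0.0004 + 0.0961 + 0.0064 + 0.0900 = 0.2770
B_P4 = 1 / 0.2770 = 3.6101
Σp_P2ᵢ² = 0.60² + 0.19² + 0.03² + 0.13² + 0.05² = 0.3600 + 0.0361 + 0.0009 + 0.0169 + 0.0025 = 0.4164
B_P2 = 1 / 0.4164 = 2.4015
Σp_P1ᵢ² = 0.49² + 0.26² + 0.07² + 0.12² + 0.06² = 0.2401 + 0.0676 + 0.0049 + 0.0144 + 0.0036 = 0.3306
B_P1 = 1 / 0.3306 = 3.0248
Ranking by B (broadest → narrowest): population P4 (3.61) > population P1 (3.02) > population P2 (2.40)

population P4 > population P1 > population P2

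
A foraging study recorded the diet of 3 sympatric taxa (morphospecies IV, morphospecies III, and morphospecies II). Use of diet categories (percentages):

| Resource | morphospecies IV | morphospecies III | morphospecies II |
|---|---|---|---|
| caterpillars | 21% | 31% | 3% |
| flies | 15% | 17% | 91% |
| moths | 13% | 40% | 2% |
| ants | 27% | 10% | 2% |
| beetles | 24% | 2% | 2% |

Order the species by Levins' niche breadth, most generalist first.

Convert percentages to proportions (divide by 100).
Σp_IVᵢ² = 0.21² + 0.15² + 0.13² + 0.27² + 0.24² = 0.0441 + 0.0225 + 0.0169 + 0.0729 + 0.0576 = 0.2140
B_IV = 1 / 0.2140 = 4.6729
Σp_IIIᵢ² = 0.31² + 0.17² + 0.40² + 0.10² + 0.02² = 0.0961 + 0.0289 + 0.1600 + 0.0100 + 0.0004 = 0.2954
B_III = 1 / 0.2954 = 3.3852
Σp_IIᵢ² = 0.03² + 0.91² + 0.02² + 0.02² + 0.02² = 0.0009 + 0.8281 + 0.0004 + 0.0004 + 0.0004 = 0.8302
B_II = 1 / 0.8302 = 1.2045
Ranking by B (broadest → narrowest): morphospecies IV (4.67) > morphospecies III (3.39) > morphospecies II (1.20)

morphospecies IV > morphospecies III > morphospecies II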